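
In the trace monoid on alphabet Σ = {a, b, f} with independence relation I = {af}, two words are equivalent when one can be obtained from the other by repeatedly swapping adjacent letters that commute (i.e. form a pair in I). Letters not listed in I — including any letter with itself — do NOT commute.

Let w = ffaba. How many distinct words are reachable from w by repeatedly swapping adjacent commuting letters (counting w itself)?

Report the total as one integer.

3

piece 0:f — minimal
piece 1:f rests on {0:f}
piece 2:a — minimal
piece 3:b rests on {1:f, 2:a}
piece 4:a rests on {3:b}
minimal pieces: {0:f, 2:a}
ways to finish when only these pieces remain (= sum over removing one remaining piece with nothing left below it):
  1 left: {4}→1
  2 left: {3,4}→1
  3 left: {1,3,4}→1  {2,3,4}→1
  placing 0:f first → 2 extensions
  placing 2:a first → 1 extensions
total linear extensions = 3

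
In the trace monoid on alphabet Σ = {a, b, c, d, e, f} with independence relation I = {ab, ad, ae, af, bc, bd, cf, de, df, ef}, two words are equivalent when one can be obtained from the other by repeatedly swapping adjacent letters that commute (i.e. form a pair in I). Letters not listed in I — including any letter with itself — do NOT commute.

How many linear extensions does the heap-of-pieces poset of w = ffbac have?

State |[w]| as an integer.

drop 0:f onto floor
drop 1:f onto {0:f}
drop 2:b onto {1:f}
drop 3:a onto floor
drop 4:c onto {3:a}
ground layer = {0:f, 3:a}
drop-orders for the pieces not yet dropped (sum over which currently-grounded one goes next):
  1 to go: {2} 1  {4} 1
  2 to go: {1,2} 1  {2,4} 2  {3,4} 1
  3 to go: {0,1,2} 1  {1,2,4} 3  {2,3,4} 3
  if 0:f drops first: 6 orders
  if 3:a drops first: 4 orders
heap linearizations: 10

10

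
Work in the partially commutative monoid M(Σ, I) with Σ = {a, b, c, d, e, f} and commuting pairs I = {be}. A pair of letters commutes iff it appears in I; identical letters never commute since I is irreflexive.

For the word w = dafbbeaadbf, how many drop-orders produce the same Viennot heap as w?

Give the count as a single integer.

piece 0:d — minimal
piece 1:a rests on {0:d}
piece 2:f rests on {1:a}
piece 3:b rests on {2:f}
piece 4:b rests on {3:b}
piece 5:e rests on {2:f}
piece 6:a rests on {4:b, 5:e}
piece 7:a rests on {6:a}
piece 8:d rests on {7:a}
piece 9:b rests on {8:d}
piece 10:f rests on {9:b}
minimal pieces: {0:d}
ways to finish when only these pieces remain (= sum over removing one remaining piece with nothing left below it):
  1 left: {10}→1
  2 left: {9,10}→1
  3 left: {8,9,10}→1
  4 left: {7,8,9,10}→1
  5 left: {6,7,8,9,10}→1
  6 left: {4,6,7,8,9,10}→1  {5,6,7,8,9,10}→1
  7 left: {3,4,6,7,8,9,10}→1  {4,5,6,7,8,9,10}→2
  8 left: {3,4,5,6,7,8,9,10}→3
  9 left: {2,3,4,5,6,7,8,9,10}→3
  placing 0:d first → 3 extensions

3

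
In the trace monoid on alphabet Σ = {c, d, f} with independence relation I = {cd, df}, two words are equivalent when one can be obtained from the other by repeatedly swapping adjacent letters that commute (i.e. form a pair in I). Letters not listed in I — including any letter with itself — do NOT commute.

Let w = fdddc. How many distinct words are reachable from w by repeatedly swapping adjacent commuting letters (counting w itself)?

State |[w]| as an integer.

10

0(f) covers ∅
1(d) covers ∅
2(d) covers 1:d
3(d) covers 2:d
4(c) covers 0:f
floor of heap: 0:f, 1:d
completions by unplaced set U, small U first (add the entries for U minus each lowest piece of U):
  |U|=1: {3}:1  {4}:1
  |U|=2: {0,4}:1  {2,3}:1  {3,4}:2
  |U|=3: {0,3,4}:3  {1,2,3}:1  {2,3,4}:3
  start at 0(f): 4
  start at 1(d): 6
sum over floor = 10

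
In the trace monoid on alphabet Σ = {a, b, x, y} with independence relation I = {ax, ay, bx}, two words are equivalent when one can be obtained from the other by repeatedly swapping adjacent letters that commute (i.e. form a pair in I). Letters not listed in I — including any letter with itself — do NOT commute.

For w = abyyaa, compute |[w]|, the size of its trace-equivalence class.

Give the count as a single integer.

0(a) covers ∅
1(b) covers 0:a
2(y) covers 1:b
3(y) covers 2:y
4(a) covers 1:b
5(a) covers 4:a
floor of heap: 0:a
completions by unplaced set U, small U first (add the entries for U minus each lowest piece of U):
  |U|=1: {3}:1  {5}:1
  |U|=2: {2,3}:1  {3,5}:2  {4,5}:1
  |U|=3: {2,3,5}:3  {3,4,5}:3
  |U|=4: {2,3,4,5}:6
  start at 0(a): 6

6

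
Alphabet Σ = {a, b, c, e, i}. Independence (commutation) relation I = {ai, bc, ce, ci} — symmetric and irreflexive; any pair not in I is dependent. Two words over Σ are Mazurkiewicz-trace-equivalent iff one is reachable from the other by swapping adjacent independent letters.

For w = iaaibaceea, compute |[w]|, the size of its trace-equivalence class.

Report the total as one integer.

drop 0:i onto floor
drop 1:a onto floor
drop 2:a onto {1:a}
drop 3:i onto {0:i}
drop 4:b onto {2:a, 3:i}
drop 5:a onto {4:b}
drop 6:c onto {5:a}
drop 7:e onto {5:a}
drop 8:e onto {7:e}
drop 9:a onto {6:c, 8:e}
ground layer = {0:i, 1:a}
drop-orders for the pieces not yet dropped (sum over which currently-grounded one goes next):
  1 to go: {9} 1
  2 to go: {6,9} 1  {8,9} 1
  3 to go: {6,8,9} 2  {7,8,9} 1
  4 to go: {6,7,8,9} 3
  5 to go: {5,6,7,8,9} 3
  6 to go: {4,5,6,7,8,9} 3
  7 to go: {2,4,5,6,7,8,9} 3  {3,4,5,6,7,8,9} 3
  8 to go: {0,3,4,5,6,7,8,9} 3  {1,2,4,5,6,7,8,9} 3  {2,3,4,5,6,7,8,9} 6
  if 0:i drops first: 9 orders
  if 1:a drops first: 9 orders
heap linearizations: 18

18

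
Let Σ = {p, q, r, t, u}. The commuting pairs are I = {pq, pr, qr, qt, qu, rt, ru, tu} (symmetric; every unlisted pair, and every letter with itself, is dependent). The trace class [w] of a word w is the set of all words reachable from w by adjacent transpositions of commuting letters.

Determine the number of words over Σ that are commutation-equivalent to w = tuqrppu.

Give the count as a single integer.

0(t) covers ∅
1(u) covers ∅
2(q) covers ∅
3(r) covers ∅
4(p) covers 0:t, 1:u
5(p) covers 4:p
6(u) covers 5:p
floor of heap: 0:t, 1:u, 2:q, 3:r
completions by unplaced set U, small U first (add the entries for U minus each lowest piece of U):
  |U|=1: {2}:1  {3}:1  {6}:1
  |U|=2: {2,3}:2  {2,6}:2  {3,6}:2  {5,6}:1
  |U|=3: {2,3,6}:6  {2,5,6}:3  {3,5,6}:3  {4,5,6}:1
  |U|=4: {0,4,5,6}:1  {1,4,5,6}:1  {2,3,5,6}:12  {2,4,5,6}:4  {3,4,5,6}:4
  |U|=5: {0,1,4,5,6}:2  {0,2,4,5,6}:5  {0,3,4,5,6}:5  {1,2,4,5,6}:5  {1,3,4,5,6}:5  {2,3,4,5,6}:20
  start at 0(t): 30
  start at 1(u): 30
  start at 2(q): 12
  start at 3(r): 12
sum over floor = 84

84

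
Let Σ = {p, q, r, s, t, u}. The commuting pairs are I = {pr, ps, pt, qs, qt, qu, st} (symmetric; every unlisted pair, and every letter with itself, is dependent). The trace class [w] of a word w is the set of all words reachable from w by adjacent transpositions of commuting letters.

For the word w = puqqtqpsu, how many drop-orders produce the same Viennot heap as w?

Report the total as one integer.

68

#0=p has no predecessor
#1=u depends on [0:p]
#2=q depends on [0:p]
#3=q depends on [2:q]
#4=t depends on [1:u]
#5=q depends on [3:q]
#6=p depends on [1:u, 5:q]
#7=s depends on [1:u]
#8=u depends on [4:t, 6:p, 7:s]
sources: [0:p]
N(rest) = Σ N(rest − s) over sources s of rest; N(one piece) = 1:
  size 1 → [8]=1
  size 2 → [4,8]=1  [6,8]=1  [7,8]=1
  size 3 → [4,6,8]=2  [4,7,8]=2  [5,6,8]=1  [6,7,8]=2
  size 4 → [3,5,6,8]=1  [4,5,6,8]=3  [4,6,7,8]=6  [5,6,7,8]=3
  size 5 → [1,4,6,7,8]=6  [2,3,5,6,8]=1  [3,4,5,6,8]=4  [3,5,6,7,8]=4  [4,5,6,7,8]=12
  size 6 → [1,4,5,6,7,8]=18  [2,3,4,5,6,8]=5  [2,3,5,6,7,8]=5  [3,4,5,6,7,8]=20
  size 7 → [1,3,4,5,6,7,8]=38  [2,3,4,5,6,7,8]=30
  first=0(p) contributes 68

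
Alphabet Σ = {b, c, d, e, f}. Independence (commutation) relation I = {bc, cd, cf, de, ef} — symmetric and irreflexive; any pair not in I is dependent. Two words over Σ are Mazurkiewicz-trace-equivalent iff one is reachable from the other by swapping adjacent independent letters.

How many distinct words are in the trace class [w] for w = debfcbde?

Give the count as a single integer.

20

0(d) covers ∅
1(e) covers ∅
2(b) covers 0:d, 1:e
3(f) covers 2:b
4(c) covers 1:e
5(b) covers 3:f
6(d) covers 5:b
7(e) covers 4:c, 5:b
floor of heap: 0:d, 1:e
completions by unplaced set U, small U first (add the entries for U minus each lowest piece of U):
  |U|=1: {6}:1  {7}:1
  |U|=2: {4,7}:1  {6,7}:2
  |U|=3: {4,6,7}:3  {5,6,7}:2
  |U|=4: {3,5,6,7}:2  {4,5,6,7}:5
  |U|=5: {2,3,5,6,7}:2  {3,4,5,6,7}:7
  |U|=6: {0,2,3,5,6,7}:2  {2,3,4,5,6,7}:9
  start at 0(d): 9
  start at 1(e): 11
sum over floor = 20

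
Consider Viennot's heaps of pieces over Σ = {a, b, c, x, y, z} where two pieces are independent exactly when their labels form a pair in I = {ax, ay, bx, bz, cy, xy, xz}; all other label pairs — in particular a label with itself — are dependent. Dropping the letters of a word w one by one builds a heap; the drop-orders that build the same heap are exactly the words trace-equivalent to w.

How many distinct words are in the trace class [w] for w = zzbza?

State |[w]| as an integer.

#0=z has no predecessor
#1=z depends on [0:z]
#2=b has no predecessor
#3=z depends on [1:z]
#4=a depends on [2:b, 3:z]
sources: [0:z, 2:b]
N(rest) = Σ N(rest − s) over sources s of rest; N(one piece) = 1:
  size 1 → [4]=1
  size 2 → [2,4]=1  [3,4]=1
  size 3 → [1,3,4]=1  [2,3,4]=2
  first=0(z) contributes 3
  first=2(b) contributes 1
|[w]| = 4

4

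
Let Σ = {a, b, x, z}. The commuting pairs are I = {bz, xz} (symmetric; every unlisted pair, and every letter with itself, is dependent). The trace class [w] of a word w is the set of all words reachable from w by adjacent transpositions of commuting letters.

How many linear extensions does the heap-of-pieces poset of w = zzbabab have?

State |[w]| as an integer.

#0=z has no predecessor
#1=z depends on [0:z]
#2=b has no predecessor
#3=a depends on [1:z, 2:b]
#4=b depends on [3:a]
#5=a depends on [4:b]
#6=b depends on [5:a]
sources: [0:z, 2:b]
N(rest) = Σ N(rest − s) over sources s of rest; N(one piece) = 1:
  size 1 → [6]=1
  size 2 → [5,6]=1
  size 3 → [4,5,6]=1
  size 4 → [3,4,5,6]=1
  size 5 → [1,3,4,5,6]=1  [2,3,4,5,6]=1
  first=0(z) contributes 2
  first=2(b) contributes 1
|[w]| = 3

3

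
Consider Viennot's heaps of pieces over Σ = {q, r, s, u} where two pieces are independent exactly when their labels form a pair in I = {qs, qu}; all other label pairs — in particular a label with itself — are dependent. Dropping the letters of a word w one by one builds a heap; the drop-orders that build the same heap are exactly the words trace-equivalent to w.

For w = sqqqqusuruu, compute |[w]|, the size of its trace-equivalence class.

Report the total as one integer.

0(s) covers ∅
1(q) covers ∅
2(q) covers 1:q
3(q) covers 2:q
4(q) covers 3:q
5(u) covers 0:s
6(s) covers 5:u
7(u) covers 6:s
8(r) covers 4:q, 7:u
9(u) covers 8:r
10(u) covers 9:u
floor of heap: 0:s, 1:q
completions by unplaced set U, small U first (add the entries for U minus each lowest piece of U):
  |U|=1: {10}:1
  |U|=2: {9,10}:1
  |U|=3: {8,9,10}:1
  |U|=4: {4,8,9,10}:1  {7,8,9,10}:1
  |U|=5: {3,4,8,9,10}:1  {4,7,8,9,10}:2  {6,7,8,9,10}:1
  |U|=6: {2,3,4,8,9,10}:1  {3,4,7,8,9,10}:3  {4,6,7,8,9,10}:3  {5,6,7,8,9,10}:1
  |U|=7: {0,5,6,7,8,9,10}:1  {1,2,3,4,8,9,10}:1  {2,3,4,7,8,9,10}:4  {3,4,6,7,8,9,10}:6  {4,5,6,7,8,9,10}:4
  |U|=8: {0,4,5,6,7,8,9,10}:5  {1,2,3,4,7,8,9,10}:5  {2,3,4,6,7,8,9,10}:10  {3,4,5,6,7,8,9,10}:10
  |U|=9: {0,3,4,5,6,7,8,9,10}:15  {1,2,3,4,6,7,8,9,10}:15  {2,3,4,5,6,7,8,9,10}:20
  start at 0(s): 35
  start at 1(q): 35
sum over floor = 70

70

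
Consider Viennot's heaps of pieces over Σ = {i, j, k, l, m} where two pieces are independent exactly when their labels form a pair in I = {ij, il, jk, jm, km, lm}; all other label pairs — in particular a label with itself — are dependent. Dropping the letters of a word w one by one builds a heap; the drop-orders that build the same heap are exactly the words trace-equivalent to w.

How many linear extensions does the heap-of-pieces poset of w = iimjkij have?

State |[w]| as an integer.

drop 0:i onto floor
drop 1:i onto {0:i}
drop 2:m onto {1:i}
drop 3:j onto floor
drop 4:k onto {1:i}
drop 5:i onto {2:m, 4:k}
drop 6:j onto {3:j}
ground layer = {0:i, 3:j}
drop-orders for the pieces not yet dropped (sum over which currently-grounded one goes next):
  1 to go: {5} 1  {6} 1
  2 to go: {2,5} 1  {3,6} 1  {4,5} 1  {5,6} 2
  3 to go: {2,4,5} 2  {2,5,6} 3  {3,5,6} 3  {4,5,6} 3
  4 to go: {1,2,4,5} 2  {2,3,5,6} 6  {2,4,5,6} 8  {3,4,5,6} 6
  5 to go: {0,1,2,4,5} 2  {1,2,4,5,6} 10  {2,3,4,5,6} 20
  if 0:i drops first: 30 orders
  if 3:j drops first: 12 orders
heap linearizations: 42

42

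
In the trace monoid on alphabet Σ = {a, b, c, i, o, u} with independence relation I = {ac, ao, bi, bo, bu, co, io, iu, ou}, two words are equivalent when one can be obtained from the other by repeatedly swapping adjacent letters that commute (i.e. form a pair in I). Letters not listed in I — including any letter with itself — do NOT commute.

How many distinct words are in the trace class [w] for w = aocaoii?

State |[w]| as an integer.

drop 0:a onto floor
drop 1:o onto floor
drop 2:c onto floor
drop 3:a onto {0:a}
drop 4:o onto {1:o}
drop 5:i onto {2:c, 3:a}
drop 6:i onto {5:i}
ground layer = {0:a, 1:o, 2:c}
drop-orders for the pieces not yet dropped (sum over which currently-grounded one goes next):
  1 to go: {4} 1  {6} 1
  2 to go: {1,4} 1  {4,6} 2  {5,6} 1
  3 to go: {1,4,6} 3  {2,5,6} 1  {3,5,6} 1  {4,5,6} 3
  4 to go: {0,3,5,6} 1  {1,4,5,6} 6  {2,3,5,6} 2  {2,4,5,6} 4  {3,4,5,6} 4
  5 to go: {0,2,3,5,6} 3  {0,3,4,5,6} 5  {1,2,4,5,6} 10  {1,3,4,5,6} 10  {2,3,4,5,6} 10
  if 0:a drops first: 30 orders
  if 1:o drops first: 18 orders
  if 2:c drops first: 15 orders
heap linearizations: 63

63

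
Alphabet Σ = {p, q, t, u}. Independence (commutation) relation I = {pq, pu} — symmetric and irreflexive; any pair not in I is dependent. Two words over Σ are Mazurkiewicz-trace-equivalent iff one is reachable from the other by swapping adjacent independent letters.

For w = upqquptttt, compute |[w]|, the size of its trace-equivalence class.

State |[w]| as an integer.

15

drop 0:u onto floor
drop 1:p onto floor
drop 2:q onto {0:u}
drop 3:q onto {2:q}
drop 4:u onto {3:q}
drop 5:p onto {1:p}
drop 6:t onto {4:u, 5:p}
drop 7:t onto {6:t}
drop 8:t onto {7:t}
drop 9:t onto {8:t}
ground layer = {0:u, 1:p}
drop-orders for the pieces not yet dropped (sum over which currently-grounded one goes next):
  1 to go: {9} 1
  2 to go: {8,9} 1
  3 to go: {7,8,9} 1
  4 to go: {6,7,8,9} 1
  5 to go: {4,6,7,8,9} 1  {5,6,7,8,9} 1
  6 to go: {1,5,6,7,8,9} 1  {3,4,6,7,8,9} 1  {4,5,6,7,8,9} 2
  7 to go: {1,4,5,6,7,8,9} 3  {2,3,4,6,7,8,9} 1  {3,4,5,6,7,8,9} 3
  8 to go: {0,2,3,4,6,7,8,9} 1  {1,3,4,5,6,7,8,9} 6  {2,3,4,5,6,7,8,9} 4
  if 0:u drops first: 10 orders
  if 1:p drops first: 5 orders
heap linearizations: 15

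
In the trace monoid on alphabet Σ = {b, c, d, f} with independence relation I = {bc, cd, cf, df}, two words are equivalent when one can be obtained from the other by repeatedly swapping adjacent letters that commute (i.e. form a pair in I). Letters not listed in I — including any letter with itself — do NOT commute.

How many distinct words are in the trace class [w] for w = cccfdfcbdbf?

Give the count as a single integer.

piece 0:c — minimal
piece 1:c rests on {0:c}
piece 2:c rests on {1:c}
piece 3:f — minimal
piece 4:d — minimal
piece 5:f rests on {3:f}
piece 6:c rests on {2:c}
piece 7:b rests on {4:d, 5:f}
piece 8:d rests on {7:b}
piece 9:b rests on {8:d}
piece 10:f rests on {9:b}
minimal pieces: {0:c, 3:f, 4:d}
ways to finish when only these pieces remain (= sum over removing one remaining piece with nothing left below it):
  1 left: {6}→1  {10}→1
  2 left: {2,6}→1  {6,10}→2  {9,10}→1
  3 left: {1,2,6}→1  {2,6,10}→3  {6,9,10}→3  {8,9,10}→1
  4 left: {0,1,2,6}→1  {1,2,6,10}→4  {2,6,9,10}→6  {6,8,9,10}→4  {7,8,9,10}→1
  5 left: {0,1,2,6,10}→5  {1,2,6,9,10}→10  {2,6,8,9,10}→10  {4,7,8,9,10}→1  {5,7,8,9,10}→1  {6,7,8,9,10}→5
  6 left: {0,1,2,6,9,10}→15  {1,2,6,8,9,10}→20  {2,6,7,8,9,10}→15  {3,5,7,8,9,10}→1  {4,5,7,8,9,10}→2  {4,6,7,8,9,10}→6  {5,6,7,8,9,10}→6
  7 left: {0,1,2,6,8,9,10}→35  {1,2,6,7,8,9,10}→35  {2,4,6,7,8,9,10}→21  {2,5,6,7,8,9,10}→21  {3,4,5,7,8,9,10}→3  {3,5,6,7,8,9,10}→7  {4,5,6,7,8,9,10}→14
  8 left: {0,1,2,6,7,8,9,10}→70  {1,2,4,6,7,8,9,10}→56  {1,2,5,6,7,8,9,10}→56  {2,3,5,6,7,8,9,10}→28  {2,4,5,6,7,8,9,10}→56  {3,4,5,6,7,8,9,10}→24
  9 left: {0,1,2,4,6,7,8,9,10}→126  {0,1,2,5,6,7,8,9,10}→126  {1,2,3,5,6,7,8,9,10}→84  {1,2,4,5,6,7,8,9,10}→168  {2,3,4,5,6,7,8,9,10}→108
  placing 0:c first → 360 extensions
  placing 3:f first → 420 extensions
  placing 4:d first → 210 extensions
total linear extensions = 990

990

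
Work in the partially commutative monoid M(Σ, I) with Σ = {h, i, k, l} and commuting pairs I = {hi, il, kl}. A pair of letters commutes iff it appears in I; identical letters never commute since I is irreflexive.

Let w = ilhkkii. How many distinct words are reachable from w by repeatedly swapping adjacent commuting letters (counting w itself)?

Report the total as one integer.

3

drop 0:i onto floor
drop 1:l onto floor
drop 2:h onto {1:l}
drop 3:k onto {0:i, 2:h}
drop 4:k onto {3:k}
drop 5:i onto {4:k}
drop 6:i onto {5:i}
ground layer = {0:i, 1:l}
drop-orders for the pieces not yet dropped (sum over which currently-grounded one goes next):
  1 to go: {6} 1
  2 to go: {5,6} 1
  3 to go: {4,5,6} 1
  4 to go: {3,4,5,6} 1
  5 to go: {0,3,4,5,6} 1  {2,3,4,5,6} 1
  if 0:i drops first: 1 orders
  if 1:l drops first: 2 orders
heap linearizations: 3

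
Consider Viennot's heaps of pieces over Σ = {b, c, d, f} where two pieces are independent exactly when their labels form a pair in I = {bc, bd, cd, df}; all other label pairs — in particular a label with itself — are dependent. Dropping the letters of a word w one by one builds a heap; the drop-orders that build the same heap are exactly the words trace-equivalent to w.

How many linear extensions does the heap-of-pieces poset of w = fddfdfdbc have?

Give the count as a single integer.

252

drop 0:f onto floor
drop 1:d onto floor
drop 2:d onto {1:d}
drop 3:f onto {0:f}
drop 4:d onto {2:d}
drop 5:f onto {3:f}
drop 6:d onto {4:d}
drop 7:b onto {5:f}
drop 8:c onto {5:f}
ground layer = {0:f, 1:d}
drop-orders for the pieces not yet dropped (sum over which currently-grounded one goes next):
  1 to go: {6} 1  {7} 1  {8} 1
  2 to go: {4,6} 1  {6,7} 2  {6,8} 2  {7,8} 2
  3 to go: {2,4,6} 1  {4,6,7} 3  {4,6,8} 3  {5,7,8} 2  {6,7,8} 6
  4 to go: {1,2,4,6} 1  {2,4,6,7} 4  {2,4,6,8} 4  {3,5,7,8} 2  {4,6,7,8} 12  {5,6,7,8} 8
  5 to go: {0,3,5,7,8} 2  {1,2,4,6,7} 5  {1,2,4,6,8} 5  {2,4,6,7,8} 20  {3,5,6,7,8} 10  {4,5,6,7,8} 20
  6 to go: {0,3,5,6,7,8} 12  {1,2,4,6,7,8} 30  {2,4,5,6,7,8} 40  {3,4,5,6,7,8} 30
  7 to go: {0,3,4,5,6,7,8} 42  {1,2,4,5,6,7,8} 70  {2,3,4,5,6,7,8} 70
  if 0:f drops first: 140 orders
  if 1:d drops first: 112 orders
heap linearizations: 252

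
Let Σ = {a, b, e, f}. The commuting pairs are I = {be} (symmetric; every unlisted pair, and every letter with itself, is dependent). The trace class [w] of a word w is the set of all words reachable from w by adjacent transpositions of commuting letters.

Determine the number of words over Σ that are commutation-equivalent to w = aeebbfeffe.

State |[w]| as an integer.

piece 0:a — minimal
piece 1:e rests on {0:a}
piece 2:e rests on {1:e}
piece 3:b rests on {0:a}
piece 4:b rests on {3:b}
piece 5:f rests on {2:e, 4:b}
piece 6:e rests on {5:f}
piece 7:f rests on {6:e}
piece 8:f rests on {7:f}
piece 9:e rests on {8:f}
minimal pieces: {0:a}
ways to finish when only these pieces remain (= sum over removing one remaining piece with nothing left below it):
  1 left: {9}→1
  2 left: {8,9}→1
  3 left: {7,8,9}→1
  4 left: {6,7,8,9}→1
  5 left: {5,6,7,8,9}→1
  6 left: {2,5,6,7,8,9}→1  {4,5,6,7,8,9}→1
  7 left: {1,2,5,6,7,8,9}→1  {2,4,5,6,7,8,9}→2  {3,4,5,6,7,8,9}→1
  8 left: {1,2,4,5,6,7,8,9}→3  {2,3,4,5,6,7,8,9}→3
  placing 0:a first → 6 extensions

6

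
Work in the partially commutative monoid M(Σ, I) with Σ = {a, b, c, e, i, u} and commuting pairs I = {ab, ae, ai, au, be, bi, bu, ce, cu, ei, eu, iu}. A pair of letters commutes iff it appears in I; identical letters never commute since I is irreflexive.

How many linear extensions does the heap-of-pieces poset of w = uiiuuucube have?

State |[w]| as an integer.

#0=u has no predecessor
#1=i has no predecessor
#2=i depends on [1:i]
#3=u depends on [0:u]
#4=u depends on [3:u]
#5=u depends on [4:u]
#6=c depends on [2:i]
#7=u depends on [5:u]
#8=b depends on [6:c]
#9=e has no predecessor
sources: [0:u, 1:i, 9:e]
N(rest) = Σ N(rest − s) over sources s of rest; N(one piece) = 1:
  size 1 → [7]=1  [8]=1  [9]=1
  size 2 → [5,7]=1  [6,8]=1  [7,8]=2  [7,9]=2  [8,9]=2
  size 3 → [2,6,8]=1  [4,5,7]=1  [5,7,8]=3  [5,7,9]=3  [6,7,8]=3  [6,8,9]=3  [7,8,9]=6
  size 4 → [1,2,6,8]=1  [2,6,7,8]=4  [2,6,8,9]=4  [3,4,5,7]=1  [4,5,7,8]=4  [4,5,7,9]=4  [5,6,7,8]=6  [5,7,8,9]=12  [6,7,8,9]=12
  size 5 → [0,3,4,5,7]=1  [1,2,6,7,8]=5  [1,2,6,8,9]=5  [2,5,6,7,8]=10  [2,6,7,8,9]=20  [3,4,5,7,8]=5  [3,4,5,7,9]=5  [4,5,6,7,8]=10  [4,5,7,8,9]=20  [5,6,7,8,9]=30
  size 6 → [0,3,4,5,7,8]=6  [0,3,4,5,7,9]=6  [1,2,5,6,7,8]=15  [1,2,6,7,8,9]=30  [2,4,5,6,7,8]=20  [2,5,6,7,8,9]=60  [3,4,5,6,7,8]=15  [3,4,5,7,8,9]=30  [4,5,6,7,8,9]=60
  size 7 → [0,3,4,5,6,7,8]=21  [0,3,4,5,7,8,9]=42  [1,2,4,5,6,7,8]=35  [1,2,5,6,7,8,9]=105  [2,3,4,5,6,7,8]=35  [2,4,5,6,7,8,9]=140  [3,4,5,6,7,8,9]=105
  size 8 → [0,2,3,4,5,6,7,8]=56  [0,3,4,5,6,7,8,9]=168  [1,2,3,4,5,6,7,8]=70  [1,2,4,5,6,7,8,9]=280  [2,3,4,5,6,7,8,9]=280
  first=0(u) contributes 630
  first=1(i) contributes 504
  first=9(e) contributes 126
|[w]| = 1260

1260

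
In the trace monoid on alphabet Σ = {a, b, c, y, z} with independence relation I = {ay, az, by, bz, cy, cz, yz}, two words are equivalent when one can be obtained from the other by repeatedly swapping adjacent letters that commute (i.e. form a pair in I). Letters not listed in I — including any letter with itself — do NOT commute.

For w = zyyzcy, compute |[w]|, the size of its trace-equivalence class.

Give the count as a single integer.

60

0(z) covers ∅
1(y) covers ∅
2(y) covers 1:y
3(z) covers 0:z
4(c) covers ∅
5(y) covers 2:y
floor of heap: 0:z, 1:y, 4:c
completions by unplaced set U, small U first (add the entries for U minus each lowest piece of U):
  |U|=1: {3}:1  {4}:1  {5}:1
  |U|=2: {0,3}:1  {2,5}:1  {3,4}:2  {3,5}:2  {4,5}:2
  |U|=3: {0,3,4}:3  {0,3,5}:3  {1,2,5}:1  {2,3,5}:3  {2,4,5}:3  {3,4,5}:6
  |U|=4: {0,2,3,5}:6  {0,3,4,5}:12  {1,2,3,5}:4  {1,2,4,5}:4  {2,3,4,5}:12
  start at 0(z): 20
  start at 1(y): 30
  start at 4(c): 10
sum over floor = 60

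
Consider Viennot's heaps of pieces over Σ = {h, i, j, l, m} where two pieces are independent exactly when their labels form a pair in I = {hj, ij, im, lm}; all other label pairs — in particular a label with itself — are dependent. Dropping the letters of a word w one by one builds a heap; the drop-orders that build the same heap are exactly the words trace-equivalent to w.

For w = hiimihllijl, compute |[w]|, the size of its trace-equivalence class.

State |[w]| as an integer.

8

0(h) covers ∅
1(i) covers 0:h
2(i) covers 1:i
3(m) covers 0:h
4(i) covers 2:i
5(h) covers 3:m, 4:i
6(l) covers 5:h
7(l) covers 6:l
8(i) covers 7:l
9(j) covers 7:l
10(l) covers 8:i, 9:j
floor of heap: 0:h
completions by unplaced set U, small U first (add the entries for U minus each lowest piece of U):
  |U|=1: {10}:1
  |U|=2: {8,10}:1  {9,10}:1
  |U|=3: {8,9,10}:2
  |U|=4: {7,8,9,10}:2
  |U|=5: {6,7,8,9,10}:2
  |U|=6: {5,6,7,8,9,10}:2
  |U|=7: {3,5,6,7,8,9,10}:2  {4,5,6,7,8,9,10}:2
  |U|=8: {2,4,5,6,7,8,9,10}:2  {3,4,5,6,7,8,9,10}:4
  |U|=9: {1,2,4,5,6,7,8,9,10}:2  {2,3,4,5,6,7,8,9,10}:6
  start at 0(h): 8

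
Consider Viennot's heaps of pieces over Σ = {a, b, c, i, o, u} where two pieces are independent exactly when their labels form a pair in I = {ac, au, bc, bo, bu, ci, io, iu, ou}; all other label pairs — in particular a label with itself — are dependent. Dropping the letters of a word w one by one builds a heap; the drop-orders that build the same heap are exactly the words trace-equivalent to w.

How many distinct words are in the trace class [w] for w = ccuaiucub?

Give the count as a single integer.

84

0(c) covers ∅
1(c) covers 0:c
2(u) covers 1:c
3(a) covers ∅
4(i) covers 3:a
5(u) covers 2:u
6(c) covers 5:u
7(u) covers 6:c
8(b) covers 4:i
floor of heap: 0:c, 3:a
completions by unplaced set U, small U first (add the entries for U minus each lowest piece of U):
  |U|=1: {7}:1  {8}:1
  |U|=2: {4,8}:1  {6,7}:1  {7,8}:2
  |U|=3: {3,4,8}:1  {4,7,8}:3  {5,6,7}:1  {6,7,8}:3
  |U|=4: {2,5,6,7}:1  {3,4,7,8}:4  {4,6,7,8}:6  {5,6,7,8}:4
  |U|=5: {1,2,5,6,7}:1  {2,5,6,7,8}:5  {3,4,6,7,8}:10  {4,5,6,7,8}:10
  |U|=6: {0,1,2,5,6,7}:1  {1,2,5,6,7,8}:6  {2,4,5,6,7,8}:15  {3,4,5,6,7,8}:20
  |U|=7: {0,1,2,5,6,7,8}:7  {1,2,4,5,6,7,8}:21  {2,3,4,5,6,7,8}:35
  start at 0(c): 56
  start at 3(a): 28
sum over floor = 84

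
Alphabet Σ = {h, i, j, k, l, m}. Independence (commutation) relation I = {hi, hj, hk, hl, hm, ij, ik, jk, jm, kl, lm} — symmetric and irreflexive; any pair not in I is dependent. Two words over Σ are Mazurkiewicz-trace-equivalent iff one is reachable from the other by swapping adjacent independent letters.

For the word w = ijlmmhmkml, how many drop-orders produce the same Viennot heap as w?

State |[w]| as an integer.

770

#0=i has no predecessor
#1=j has no predecessor
#2=l depends on [0:i, 1:j]
#3=m depends on [0:i]
#4=m depends on [3:m]
#5=h has no predecessor
#6=m depends on [4:m]
#7=k depends on [6:m]
#8=m depends on [7:k]
#9=l depends on [2:l]
sources: [0:i, 1:j, 5:h]
N(rest) = Σ N(rest − s) over sources s of rest; N(one piece) = 1:
  size 1 → [5]=1  [8]=1  [9]=1
  size 2 → [2,9]=1  [5,8]=2  [5,9]=2  [7,8]=1  [8,9]=2
  size 3 → [1,2,9]=1  [2,5,9]=3  [2,8,9]=3  [5,7,8]=3  [5,8,9]=6  [6,7,8]=1  [7,8,9]=3
  size 4 → [1,2,5,9]=4  [1,2,8,9]=4  [2,5,8,9]=12  [2,7,8,9]=6  [4,6,7,8]=1  [5,6,7,8]=4  [5,7,8,9]=12  [6,7,8,9]=4
  size 5 → [1,2,5,8,9]=20  [1,2,7,8,9]=10  [2,5,7,8,9]=30  [2,6,7,8,9]=10  [3,4,6,7,8]=1  [4,5,6,7,8]=5  [4,6,7,8,9]=5  [5,6,7,8,9]=20
  size 6 → [1,2,5,7,8,9]=60  [1,2,6,7,8,9]=20  [2,4,6,7,8,9]=15  [2,5,6,7,8,9]=60  [3,4,5,6,7,8]=6  [3,4,6,7,8,9]=6  [4,5,6,7,8,9]=30
  size 7 → [1,2,4,6,7,8,9]=35  [1,2,5,6,7,8,9]=140  [2,3,4,6,7,8,9]=21  [2,4,5,6,7,8,9]=105  [3,4,5,6,7,8,9]=42
  size 8 → [0,2,3,4,6,7,8,9]=21  [1,2,3,4,6,7,8,9]=56  [1,2,4,5,6,7,8,9]=280  [2,3,4,5,6,7,8,9]=168
  first=0(i) contributes 504
  first=1(j) contributes 189
  first=5(h) contributes 77
|[w]| = 770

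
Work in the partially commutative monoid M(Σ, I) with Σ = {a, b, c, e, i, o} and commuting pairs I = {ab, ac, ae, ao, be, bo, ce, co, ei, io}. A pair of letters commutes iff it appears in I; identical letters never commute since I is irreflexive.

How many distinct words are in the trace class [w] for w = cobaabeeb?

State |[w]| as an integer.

drop 0:c onto floor
drop 1:o onto floor
drop 2:b onto {0:c}
drop 3:a onto floor
drop 4:a onto {3:a}
drop 5:b onto {2:b}
drop 6:e onto {1:o}
drop 7:e onto {6:e}
drop 8:b onto {5:b}
ground layer = {0:c, 1:o, 3:a}
drop-orders for the pieces not yet dropped (sum over which currently-grounded one goes next):
  1 to go: {4} 1  {7} 1  {8} 1
  2 to go: {3,4} 1  {4,7} 2  {4,8} 2  {5,8} 1  {6,7} 1  {7,8} 2
  3 to go: {1,6,7} 1  {2,5,8} 1  {3,4,7} 3  {3,4,8} 3  {4,5,8} 3  {4,6,7} 3  {4,7,8} 6  {5,7,8} 3  {6,7,8} 3
  4 to go: {0,2,5,8} 1  {1,4,6,7} 4  {1,6,7,8} 4  {2,4,5,8} 4  {2,5,7,8} 4  {3,4,5,8} 6  {3,4,6,7} 6  {3,4,7,8} 12  {4,5,7,8} 12  {4,6,7,8} 12  {5,6,7,8} 6
  5 to go: {0,2,4,5,8} 5  {0,2,5,7,8} 5  {1,3,4,6,7} 10  {1,4,6,7,8} 20  {1,5,6,7,8} 10  {2,3,4,5,8} 10  {2,4,5,7,8} 20  {2,5,6,7,8} 10  {3,4,5,7,8} 30  {3,4,6,7,8} 30  {4,5,6,7,8} 30
  6 to go: {0,2,3,4,5,8} 15  {0,2,4,5,7,8} 30  {0,2,5,6,7,8} 15  {1,2,5,6,7,8} 20  {1,3,4,6,7,8} 60  {1,4,5,6,7,8} 60  {2,3,4,5,7,8} 60  {2,4,5,6,7,8} 60  {3,4,5,6,7,8} 90
  7 to go: {0,1,2,5,6,7,8} 35  {0,2,3,4,5,7,8} 105  {0,2,4,5,6,7,8} 105  {1,2,4,5,6,7,8} 140  {1,3,4,5,6,7,8} 210  {2,3,4,5,6,7,8} 210
  if 0:c drops first: 560 orders
  if 1:o drops first: 420 orders
  if 3:a drops first: 280 orders
heap linearizations: 1260

1260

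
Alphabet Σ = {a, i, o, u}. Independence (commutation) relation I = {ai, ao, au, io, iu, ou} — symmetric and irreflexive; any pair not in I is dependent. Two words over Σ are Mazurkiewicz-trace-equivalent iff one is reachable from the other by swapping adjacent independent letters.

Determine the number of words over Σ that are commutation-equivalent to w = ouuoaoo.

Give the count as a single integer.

105

0(o) covers ∅
1(u) covers ∅
2(u) covers 1:u
3(o) covers 0:o
4(a) covers ∅
5(o) covers 3:o
6(o) covers 5:o
floor of heap: 0:o, 1:u, 4:a
completions by unplaced set U, small U first (add the entries for U minus each lowest piece of U):
  |U|=1: {2}:1  {4}:1  {6}:1
  |U|=2: {1,2}:1  {2,4}:2  {2,6}:2  {4,6}:2  {5,6}:1
  |U|=3: {1,2,4}:3  {1,2,6}:3  {2,4,6}:6  {2,5,6}:3  {3,5,6}:1  {4,5,6}:3
  |U|=4: {0,3,5,6}:1  {1,2,4,6}:12  {1,2,5,6}:6  {2,3,5,6}:4  {2,4,5,6}:12  {3,4,5,6}:4
  |U|=5: {0,2,3,5,6}:5  {0,3,4,5,6}:5  {1,2,3,5,6}:10  {1,2,4,5,6}:30  {2,3,4,5,6}:20
  start at 0(o): 60
  start at 1(u): 30
  start at 4(a): 15
sum over floor = 105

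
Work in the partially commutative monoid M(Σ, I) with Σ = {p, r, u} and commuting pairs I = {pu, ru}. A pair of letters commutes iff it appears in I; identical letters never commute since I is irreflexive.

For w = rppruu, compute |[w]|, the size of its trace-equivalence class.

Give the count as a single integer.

15

drop 0:r onto floor
drop 1:p onto {0:r}
drop 2:p onto {1:p}
drop 3:r onto {2:p}
drop 4:u onto floor
drop 5:u onto {4:u}
ground layer = {0:r, 4:u}
drop-orders for the pieces not yet dropped (sum over which currently-grounded one goes next):
  1 to go: {3} 1  {5} 1
  2 to go: {2,3} 1  {3,5} 2  {4,5} 1
  3 to go: {1,2,3} 1  {2,3,5} 3  {3,4,5} 3
  4 to go: {0,1,2,3} 1  {1,2,3,5} 4  {2,3,4,5} 6
  if 0:r drops first: 10 orders
  if 4:u drops first: 5 orders
heap linearizations: 15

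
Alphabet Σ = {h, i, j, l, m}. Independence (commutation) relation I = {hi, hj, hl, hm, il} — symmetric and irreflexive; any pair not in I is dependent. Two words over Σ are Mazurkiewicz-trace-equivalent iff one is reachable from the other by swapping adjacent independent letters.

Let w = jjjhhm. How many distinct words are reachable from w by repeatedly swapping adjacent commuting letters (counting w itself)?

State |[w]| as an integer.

15

0(j) covers ∅
1(j) covers 0:j
2(j) covers 1:j
3(h) covers ∅
4(h) covers 3:h
5(m) covers 2:j
floor of heap: 0:j, 3:h
completions by unplaced set U, small U first (add the entries for U minus each lowest piece of U):
  |U|=1: {4}:1  {5}:1
  |U|=2: {2,5}:1  {3,4}:1  {4,5}:2
  |U|=3: {1,2,5}:1  {2,4,5}:3  {3,4,5}:3
  |U|=4: {0,1,2,5}:1  {1,2,4,5}:4  {2,3,4,5}:6
  start at 0(j): 10
  start at 3(h): 5
sum over floor = 15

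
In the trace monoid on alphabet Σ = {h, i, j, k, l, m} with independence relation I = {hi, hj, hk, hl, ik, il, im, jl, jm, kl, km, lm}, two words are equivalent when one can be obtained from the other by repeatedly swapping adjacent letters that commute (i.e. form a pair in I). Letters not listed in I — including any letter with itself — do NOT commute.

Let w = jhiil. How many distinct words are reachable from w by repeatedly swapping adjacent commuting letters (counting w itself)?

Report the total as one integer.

20

0(j) covers ∅
1(h) covers ∅
2(i) covers 0:j
3(i) covers 2:i
4(l) covers ∅
floor of heap: 0:j, 1:h, 4:l
completions by unplaced set U, small U first (add the entries for U minus each lowest piece of U):
  |U|=1: {1}:1  {3}:1  {4}:1
  |U|=2: {1,3}:2  {1,4}:2  {2,3}:1  {3,4}:2
  |U|=3: {0,2,3}:1  {1,2,3}:3  {1,3,4}:6  {2,3,4}:3
  start at 0(j): 12
  start at 1(h): 4
  start at 4(l): 4
sum over floor = 20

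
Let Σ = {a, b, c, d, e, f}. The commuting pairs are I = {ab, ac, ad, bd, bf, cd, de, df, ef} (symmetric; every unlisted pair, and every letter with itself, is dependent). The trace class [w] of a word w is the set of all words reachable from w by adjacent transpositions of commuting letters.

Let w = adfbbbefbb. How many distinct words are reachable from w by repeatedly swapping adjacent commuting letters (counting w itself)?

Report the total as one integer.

740

#0=a has no predecessor
#1=d has no predecessor
#2=f depends on [0:a]
#3=b has no predecessor
#4=b depends on [3:b]
#5=b depends on [4:b]
#6=e depends on [0:a, 5:b]
#7=f depends on [2:f]
#8=b depends on [6:e]
#9=b depends on [8:b]
sources: [0:a, 1:d, 3:b]
N(rest) = Σ N(rest − s) over sources s of rest; N(one piece) = 1:
  size 1 → [1]=1  [7]=1  [9]=1
  size 2 → [1,7]=2  [1,9]=2  [2,7]=1  [7,9]=2  [8,9]=1
  size 3 → [1,2,7]=3  [1,7,9]=6  [1,8,9]=3  [2,7,9]=3  [6,8,9]=1  [7,8,9]=3
  size 4 → [1,2,7,9]=12  [1,6,8,9]=4  [1,7,8,9]=12  [2,7,8,9]=6  [5,6,8,9]=1  [6,7,8,9]=4
  size 5 → [1,2,7,8,9]=30  [1,5,6,8,9]=5  [1,6,7,8,9]=20  [2,6,7,8,9]=10  [4,5,6,8,9]=1  [5,6,7,8,9]=5
  size 6 → [0,2,6,7,8,9]=10  [1,2,6,7,8,9]=60  [1,4,5,6,8,9]=6  [1,5,6,7,8,9]=30  [2,5,6,7,8,9]=15  [3,4,5,6,8,9]=1  [4,5,6,7,8,9]=6
  size 7 → [0,1,2,6,7,8,9]=70  [0,2,5,6,7,8,9]=25  [1,2,5,6,7,8,9]=105  [1,3,4,5,6,8,9]=7  [1,4,5,6,7,8,9]=42  [2,4,5,6,7,8,9]=21  [3,4,5,6,7,8,9]=7
  size 8 → [0,1,2,5,6,7,8,9]=200  [0,2,4,5,6,7,8,9]=46  [1,2,4,5,6,7,8,9]=168  [1,3,4,5,6,7,8,9]=56  [2,3,4,5,6,7,8,9]=28
  first=0(a) contributes 252
  first=1(d) contributes 74
  first=3(b) contributes 414
|[w]| = 740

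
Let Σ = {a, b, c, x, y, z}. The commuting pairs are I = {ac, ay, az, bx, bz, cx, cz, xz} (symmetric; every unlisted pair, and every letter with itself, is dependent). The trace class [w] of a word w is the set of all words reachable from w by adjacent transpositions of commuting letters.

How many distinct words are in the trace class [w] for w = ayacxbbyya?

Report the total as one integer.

63

piece 0:a — minimal
piece 1:y — minimal
piece 2:a rests on {0:a}
piece 3:c rests on {1:y}
piece 4:x rests on {1:y, 2:a}
piece 5:b rests on {2:a, 3:c}
piece 6:b rests on {5:b}
piece 7:y rests on {4:x, 6:b}
piece 8:y rests on {7:y}
piece 9:a rests on {4:x, 6:b}
minimal pieces: {0:a, 1:y}
ways to finish when only these pieces remain (= sum over removing one remaining piece with nothing left below it):
  1 left: {8}→1  {9}→1
  2 left: {7,8}→1  {8,9}→2
  3 left: {7,8,9}→3
  4 left: {4,7,8,9}→3  {6,7,8,9}→3
  5 left: {4,6,7,8,9}→6  {5,6,7,8,9}→3
  6 left: {3,5,6,7,8,9}→3  {4,5,6,7,8,9}→9
  7 left: {2,4,5,6,7,8,9}→9  {3,4,5,6,7,8,9}→12
  8 left: {0,2,4,5,6,7,8,9}→9  {1,3,4,5,6,7,8,9}→12  {2,3,4,5,6,7,8,9}→21
  placing 0:a first → 33 extensions
  placing 1:y first → 30 extensions
total linear extensions = 63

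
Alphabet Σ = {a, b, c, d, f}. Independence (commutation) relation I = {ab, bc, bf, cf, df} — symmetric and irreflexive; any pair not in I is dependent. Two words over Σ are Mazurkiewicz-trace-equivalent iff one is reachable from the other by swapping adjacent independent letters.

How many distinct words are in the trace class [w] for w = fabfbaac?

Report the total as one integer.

28

piece 0:f — minimal
piece 1:a rests on {0:f}
piece 2:b — minimal
piece 3:f rests on {1:a}
piece 4:b rests on {2:b}
piece 5:a rests on {3:f}
piece 6:a rests on {5:a}
piece 7:c rests on {6:a}
minimal pieces: {0:f, 2:b}
ways to finish when only these pieces remain (= sum over removing one remaining piece with nothing left below it):
  1 left: {4}→1  {7}→1
  2 left: {2,4}→1  {4,7}→2  {6,7}→1
  3 left: {2,4,7}→3  {4,6,7}→3  {5,6,7}→1
  4 left: {2,4,6,7}→6  {3,5,6,7}→1  {4,5,6,7}→4
  5 left: {1,3,5,6,7}→1  {2,4,5,6,7}→10  {3,4,5,6,7}→5
  6 left: {0,1,3,5,6,7}→1  {1,3,4,5,6,7}→6  {2,3,4,5,6,7}→15
  placing 0:f first → 21 extensions
  placing 2:b first → 7 extensions
total linear extensions = 28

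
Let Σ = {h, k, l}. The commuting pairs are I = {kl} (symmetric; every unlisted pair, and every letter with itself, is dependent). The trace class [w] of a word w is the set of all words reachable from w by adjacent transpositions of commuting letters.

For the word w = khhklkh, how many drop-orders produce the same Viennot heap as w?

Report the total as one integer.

3

drop 0:k onto floor
drop 1:h onto {0:k}
drop 2:h onto {1:h}
drop 3:k onto {2:h}
drop 4:l onto {2:h}
drop 5:k onto {3:k}
drop 6:h onto {4:l, 5:k}
ground layer = {0:k}
drop-orders for the pieces not yet dropped (sum over which currently-grounded one goes next):
  1 to go: {6} 1
  2 to go: {4,6} 1  {5,6} 1
  3 to go: {3,5,6} 1  {4,5,6} 2
  4 to go: {3,4,5,6} 3
  5 to go: {2,3,4,5,6} 3
  if 0:k drops first: 3 orders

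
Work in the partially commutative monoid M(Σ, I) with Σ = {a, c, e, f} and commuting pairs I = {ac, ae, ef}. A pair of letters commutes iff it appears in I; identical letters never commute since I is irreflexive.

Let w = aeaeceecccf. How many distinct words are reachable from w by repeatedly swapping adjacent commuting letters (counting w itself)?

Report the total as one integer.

#0=a has no predecessor
#1=e has no predecessor
#2=a depends on [0:a]
#3=e depends on [1:e]
#4=c depends on [3:e]
#5=e depends on [4:c]
#6=e depends on [5:e]
#7=c depends on [6:e]
#8=c depends on [7:c]
#9=c depends on [8:c]
#10=f depends on [2:a, 9:c]
sources: [0:a, 1:e]
N(rest) = Σ N(rest − s) over sources s of rest; N(one piece) = 1:
  size 1 → [10]=1
  size 2 → [2,10]=1  [9,10]=1
  size 3 → [0,2,10]=1  [2,9,10]=2  [8,9,10]=1
  size 4 → [0,2,9,10]=3  [2,8,9,10]=3  [7,8,9,10]=1
  size 5 → [0,2,8,9,10]=6  [2,7,8,9,10]=4  [6,7,8,9,10]=1
  size 6 → [0,2,7,8,9,10]=10  [2,6,7,8,9,10]=5  [5,6,7,8,9,10]=1
  size 7 → [0,2,6,7,8,9,10]=15  [2,5,6,7,8,9,10]=6  [4,5,6,7,8,9,10]=1
  size 8 → [0,2,5,6,7,8,9,10]=21  [2,4,5,6,7,8,9,10]=7  [3,4,5,6,7,8,9,10]=1
  size 9 → [0,2,4,5,6,7,8,9,10]=28  [1,3,4,5,6,7,8,9,10]=1  [2,3,4,5,6,7,8,9,10]=8
  first=0(a) contributes 9
  first=1(e) contributes 36
|[w]| = 45

45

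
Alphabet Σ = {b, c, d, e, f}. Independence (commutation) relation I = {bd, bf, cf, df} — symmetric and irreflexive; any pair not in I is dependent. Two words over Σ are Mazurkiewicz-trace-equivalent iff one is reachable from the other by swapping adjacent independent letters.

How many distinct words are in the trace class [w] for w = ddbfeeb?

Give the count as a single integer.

12

piece 0:d — minimal
piece 1:d rests on {0:d}
piece 2:b — minimal
piece 3:f — minimal
piece 4:e rests on {1:d, 2:b, 3:f}
piece 5:e rests on {4:e}
piece 6:b rests on {5:e}
minimal pieces: {0:d, 2:b, 3:f}
ways to finish when only these pieces remain (= sum over removing one remaining piece with nothing left below it):
  1 left: {6}→1
  2 left: {5,6}→1
  3 left: {4,5,6}→1
  4 left: {1,4,5,6}→1  {2,4,5,6}→1  {3,4,5,6}→1
  5 left: {0,1,4,5,6}→1  {1,2,4,5,6}→2  {1,3,4,5,6}→2  {2,3,4,5,6}→2
  placing 0:d first → 6 extensions
  placing 2:b first → 3 extensions
  placing 3:f first → 3 extensions
total linear extensions = 12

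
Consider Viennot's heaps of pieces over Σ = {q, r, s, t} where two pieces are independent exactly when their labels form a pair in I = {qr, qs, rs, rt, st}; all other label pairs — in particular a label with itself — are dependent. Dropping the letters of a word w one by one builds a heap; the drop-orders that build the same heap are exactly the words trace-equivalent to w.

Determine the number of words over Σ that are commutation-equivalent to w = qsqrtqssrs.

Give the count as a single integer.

#0=q has no predecessor
#1=s has no predecessor
#2=q depends on [0:q]
#3=r has no predecessor
#4=t depends on [2:q]
#5=q depends on [4:t]
#6=s depends on [1:s]
#7=s depends on [6:s]
#8=r depends on [3:r]
#9=s depends on [7:s]
sources: [0:q, 1:s, 3:r]
N(rest) = Σ N(rest − s) over sources s of rest; N(one piece) = 1:
  size 1 → [5]=1  [8]=1  [9]=1
  size 2 → [3,8]=1  [4,5]=1  [5,8]=2  [5,9]=2  [7,9]=1  [8,9]=2
  size 3 → [2,4,5]=1  [3,5,8]=3  [3,8,9]=3  [4,5,8]=3  [4,5,9]=3  [5,7,9]=3  [5,8,9]=6  [6,7,9]=1  [7,8,9]=3
  size 4 → [0,2,4,5]=1  [1,6,7,9]=1  [2,4,5,8]=4  [2,4,5,9]=4  [3,4,5,8]=6  [3,5,8,9]=12  [3,7,8,9]=6  [4,5,7,9]=6  [4,5,8,9]=12  [5,6,7,9]=4  [5,7,8,9]=12  [6,7,8,9]=4
  size 5 → [0,2,4,5,8]=5  [0,2,4,5,9]=5  [1,5,6,7,9]=5  [1,6,7,8,9]=5  [2,3,4,5,8]=10  [2,4,5,7,9]=10  [2,4,5,8,9]=20  [3,4,5,8,9]=30  [3,5,7,8,9]=30  [3,6,7,8,9]=10  [4,5,6,7,9]=10  [4,5,7,8,9]=30  [5,6,7,8,9]=20
  size 6 → [0,2,3,4,5,8]=15  [0,2,4,5,7,9]=15  [0,2,4,5,8,9]=30  [1,3,6,7,8,9]=15  [1,4,5,6,7,9]=15  [1,5,6,7,8,9]=30  [2,3,4,5,8,9]=60  [2,4,5,6,7,9]=20  [2,4,5,7,8,9]=60  [3,4,5,7,8,9]=90  [3,5,6,7,8,9]=60  [4,5,6,7,8,9]=60
  size 7 → [0,2,3,4,5,8,9]=105  [0,2,4,5,6,7,9]=35  [0,2,4,5,7,8,9]=105  [1,2,4,5,6,7,9]=35  [1,3,5,6,7,8,9]=105  [1,4,5,6,7,8,9]=105  [2,3,4,5,7,8,9]=210  [2,4,5,6,7,8,9]=140  [3,4,5,6,7,8,9]=210
  size 8 → [0,1,2,4,5,6,7,9]=70  [0,2,3,4,5,7,8,9]=420  [0,2,4,5,6,7,8,9]=280  [1,2,4,5,6,7,8,9]=280  [1,3,4,5,6,7,8,9]=420  [2,3,4,5,6,7,8,9]=560
  first=0(q) contributes 1260
  first=1(s) contributes 1260
  first=3(r) contributes 630
|[w]| = 3150

3150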